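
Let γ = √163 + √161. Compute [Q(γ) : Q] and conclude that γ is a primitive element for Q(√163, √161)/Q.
[Q(γ) : Q] = 4 (equivalently, Q(γ) = Q(√163, √161))

Obviously Q(γ) ⊆ Q(√163, √161), and [Q(√163, √161):Q] = 4 (since 163, 161 are distinct squarefree integers > 1 with 26243 not a perfect square). To show equality we compute the minimal polynomial of γ. From γ = √163 + √161: γ^2 = 163 + 2√(26243) + 161 = 324 + 2√(26243), so γ^2 - 324 = 2√(26243); squaring, (γ^2 - 324)^2 = 4·26243, i.e. γ^4 - 648γ^2 + 104976 - 104972 = 0, i.e. γ^4 - 648γ^2 + 4 = 0. So γ is a root of x^4 - 648x^2 + 4. This polynomial is irreducible over Q: it has no rational root (each ±√163 ± √161 is irrational), and any factorization into two quadratics over Q would force √(26243) ∈ Q (pairing opposite roots) or √163, √161 ∈ Q (other pairings), all impossible. Hence [Q(γ):Q] = 4 = [Q(√163, √161):Q], so Q(γ) = Q(√163, √161).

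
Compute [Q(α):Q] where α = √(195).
[Q(α):Q] = 2

[Q(α):Q] equals the degree of the minimal polynomial of α. Here α^2 = 195 and x^2 - 195 is irreducible (d = 195 is squarefree, ≠ 1, hence not a square), so deg(m_α) = 2. Thus [Q(α):Q] = 2.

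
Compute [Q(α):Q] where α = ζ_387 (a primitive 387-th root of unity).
[Q(α):Q] = 252

The minimal polynomial of ζ_387 over Q is the 387-th cyclotomic polynomial Φ_387(x), which is irreducible over Q and has degree φ(387) = 252. Hence [Q(α):Q] = φ(387) = 252.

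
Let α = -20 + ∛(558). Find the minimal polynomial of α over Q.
m_α(x) = x^3 + 60x^2 + 1200x + 7442

Set β = α + 20 = ∛(558), so β^3 = 558. Then (α + 20)^3 - 558 = 0, i.e. α is a root of g(x) = (x + 20)^3 - 558 = x^3 + 60x^2 + 1200x + 7442. Since g(x) = h(x + 20) where h(x) = x^3 - 558, and h is irreducible over Q (because 558 is not a perfect cube, so h has no rational root, and a monic cubic with no rational root is irreducible), g is also irreducible (irreducibility is preserved under the substitution x → x + 20). Hence m_α(x) = x^3 + 60x^2 + 1200x + 7442.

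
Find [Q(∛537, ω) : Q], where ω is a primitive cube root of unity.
[Q(∛537, ω) : Q] = 6

[Q(∛537):Q] = 3 (min poly x^3 - 537, irreducible since 537 is not a perfect cube). [Q(ω):Q] = 2 (min poly x^2 + x + 1). Since Q(∛537) ⊂ R and ω ∉ R, we have ω ∉ Q(∛537), so x^2 + x + 1 remains irreducible over Q(∛537) and [Q(∛537, ω) : Q(∛537)] = 2. By the tower law, [Q(∛537, ω) : Q] = 3 · 2 = 6. (In fact Q(∛537, ω) is the splitting field of x^3 - 537 over Q.)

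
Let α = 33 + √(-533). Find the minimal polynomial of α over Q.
m_α(x) = x^2 - 66x + 1622

From α - 33 = √(-533), squaring gives (α - 33)^2 = -533, i.e. α^2 - 66α + 1089 = -533, so α^2 - 66α + 1622 = 0. The discriminant of x^2 - 66x + 1622 is (-66)^2 - 4·(1622) = 4356 - 6488 = -2132, and 4·(-533) is not a perfect square in Q since -533 is squarefree and ≠ 1. Hence x^2 - 66x + 1622 is irreducible over Q and is the minimal polynomial of α.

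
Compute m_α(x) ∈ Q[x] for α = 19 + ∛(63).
m_α(x) = x^3 - 57x^2 + 1083x - 6922

Set β = α - 19 = ∛(63), so β^3 = 63. Then (α - 19)^3 - 63 = 0, i.e. α is a root of g(x) = (x - 19)^3 - 63 = x^3 - 57x^2 + 1083x - 6922. Since g(x) = h(x - 19) where h(x) = x^3 - 63, and h is irreducible over Q (because 63 is not a perfect cube, so h has no rational root, and a monic cubic with no rational root is irreducible), g is also irreducible (irreducibility is preserved under the substitution x → x - 19). Hence m_α(x) = x^3 - 57x^2 + 1083x - 6922.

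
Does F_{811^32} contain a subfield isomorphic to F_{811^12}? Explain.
No: F_{811^12} is not a subfield of F_{811^32}

F_{p^m} embeds in F_{p^n} iff m | n. Here 12 ∤ 32 (since 32 = 2·12 + 8 with remainder 8 ≠ 0), so F_{811^12} is not a subfield of F_{811^32}. Equivalently: if it were, the tower law would give 12 = [F_{811^12}:F_811] dividing [F_{811^32}:F_811] = 32, contradiction.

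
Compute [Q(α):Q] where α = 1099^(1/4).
[Q(α):Q] = 4

α is a root of x^4 - 1099. By Eisenstein's criterion at the prime p = 7 (which divides the constant term 1099 but p^2 = 49 does not, since 1099 is squarefree), x^4 - 1099 is irreducible over Q. Hence [Q(α):Q] = 4.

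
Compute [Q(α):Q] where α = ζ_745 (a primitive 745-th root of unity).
[Q(α):Q] = 592

The minimal polynomial of ζ_745 over Q is the 745-th cyclotomic polynomial Φ_745(x), which is irreducible over Q and has degree φ(745) = 592. Hence [Q(α):Q] = φ(745) = 592.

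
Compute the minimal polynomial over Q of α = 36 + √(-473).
m_α(x) = x^2 - 72x + 1769

From α - 36 = √(-473), squaring gives (α - 36)^2 = -473, i.e. α^2 - 72α + 1296 = -473, so α^2 - 72α + 1769 = 0. The discriminant of x^2 - 72x + 1769 is (-72)^2 - 4·(1769) = 5184 - 7076 = -1892, and 4·(-473) is not a perfect square in Q since -473 is squarefree and ≠ 1. Hence x^2 - 72x + 1769 is irreducible over Q and is the minimal polynomial of α.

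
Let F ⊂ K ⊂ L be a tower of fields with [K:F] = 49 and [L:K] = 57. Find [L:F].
[L:F] = 2793

The tower law says that for any tower of field extensions F ⊂ K ⊂ L with finite degrees, [L:F] = [L:K] · [K:F]. Here this gives [L:F] = 57 · 49 = 2793.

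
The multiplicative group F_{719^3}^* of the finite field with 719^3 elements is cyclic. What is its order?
|F_{719^3}^*| = 371694958

F_{719^3} has 719^3 = 371694959 elements; its multiplicative group consists of all nonzero elements, so |F_{719^3}^*| = 371694959 - 1 = 371694958. (It is cyclic since any finite subgroup of the multiplicative group of a field is cyclic.)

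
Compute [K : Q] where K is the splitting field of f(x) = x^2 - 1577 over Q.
[K : Q] = 2

f(x) = x^2 - 1577 factors as (x - √1577)(x + √1577). The splitting field is K = Q(√1577). Since 1577 is squarefree and > 1, it is not a perfect square, so x^2 - 1577 is irreducible over Q and [Q(√1577) : Q] = 2. Hence [K : Q] = 2.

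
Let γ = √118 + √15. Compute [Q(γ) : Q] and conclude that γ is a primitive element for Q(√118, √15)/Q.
[Q(γ) : Q] = 4 (equivalently, Q(γ) = Q(√118, √15))

Obviously Q(γ) ⊆ Q(√118, √15), and [Q(√118, √15):Q] = 4 (since 118, 15 are distinct squarefree integers > 1 with 1770 not a perfect square). To show equality we compute the minimal polynomial of γ. From γ = √118 + √15: γ^2 = 118 + 2√(1770) + 15 = 133 + 2√(1770), so γ^2 - 133 = 2√(1770); squaring, (γ^2 - 133)^2 = 4·1770, i.e. γ^4 - 266γ^2 + 17689 - 7080 = 0, i.e. γ^4 - 266γ^2 + 10609 = 0. So γ is a root of x^4 - 266x^2 + 10609. This polynomial is irreducible over Q: it has no rational root (each ±√118 ± √15 is irrational), and any factorization into two quadratics over Q would force √(1770) ∈ Q (pairing opposite roots) or √118, √15 ∈ Q (other pairings), all impossible. Hence [Q(γ):Q] = 4 = [Q(√118, √15):Q], so Q(γ) = Q(√118, √15).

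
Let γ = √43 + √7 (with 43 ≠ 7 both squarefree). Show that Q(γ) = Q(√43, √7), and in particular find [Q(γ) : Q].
[Q(γ) : Q] = 4 (equivalently, Q(γ) = Q(√43, √7))

Obviously Q(γ) ⊆ Q(√43, √7), and [Q(√43, √7):Q] = 4 (since 43, 7 are distinct squarefree integers > 1 with 301 not a perfect square). To show equality we compute the minimal polynomial of γ. From γ = √43 + √7: γ^2 = 43 + 2√(301) + 7 = 50 + 2√(301), so γ^2 - 50 = 2√(301); squaring, (γ^2 - 50)^2 = 4·301, i.e. γ^4 - 100γ^2 + 2500 - 1204 = 0, i.e. γ^4 - 100γ^2 + 1296 = 0. So γ is a root of x^4 - 100x^2 + 1296. This polynomial is irreducible over Q: it has no rational root (each ±√43 ± √7 is irrational), and any factorization into two quadratics over Q would force √(301) ∈ Q (pairing opposite roots) or √43, √7 ∈ Q (other pairings), all impossible. Hence [Q(γ):Q] = 4 = [Q(√43, √7):Q], so Q(γ) = Q(√43, √7).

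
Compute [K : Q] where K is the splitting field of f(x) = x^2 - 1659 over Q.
[K : Q] = 2

f(x) = x^2 - 1659 factors as (x - √1659)(x + √1659). The splitting field is K = Q(√1659). Since 1659 is squarefree and > 1, it is not a perfect square, so x^2 - 1659 is irreducible over Q and [Q(√1659) : Q] = 2. Hence [K : Q] = 2.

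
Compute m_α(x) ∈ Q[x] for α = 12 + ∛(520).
m_α(x) = x^3 - 36x^2 + 432x - 2248

Set β = α - 12 = ∛(520), so β^3 = 520. Then (α - 12)^3 - 520 = 0, i.e. α is a root of g(x) = (x - 12)^3 - 520 = x^3 - 36x^2 + 432x - 2248. Since g(x) = h(x - 12) where h(x) = x^3 - 520, and h is irreducible over Q (because 520 is not a perfect cube, so h has no rational root, and a monic cubic with no rational root is irreducible), g is also irreducible (irreducibility is preserved under the substitution x → x - 12). Hence m_α(x) = x^3 - 36x^2 + 432x - 2248.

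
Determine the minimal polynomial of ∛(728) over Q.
m_α(x) = x^3 - 728

α satisfies α^3 = 728, so x^3 - 728 annihilates α. By the rational root test, a rational root p/q (in lowest terms) of x^3 - 728 would satisfy p^3 = 728 q^3, forcing q = 1 and p^3 = 728; but 728 is not a perfect cube, contradiction. A monic cubic over Q with no rational root is irreducible (any nontrivial factorization would include a linear factor). Hence x^3 - 728 is the minimal polynomial of α, and in particular [Q(α):Q] = 3.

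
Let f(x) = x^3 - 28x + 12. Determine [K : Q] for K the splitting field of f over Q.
[K : Q] = 6

By the rational root test, any rational root of the monic integer polynomial f(x) = x^3 - 28x + 12 must be an integer dividing the constant term 12, i.e. one of ±{1, 2, 3, 4, 6, 12}. Evaluating: f(1) = -15, f(-1) = 39, f(2) = -36, f(-2) = 60, f(3) = -45, f(-3) = 69, f(4) = -36, f(-4) = 60, f(6) = 60, f(-6) = -36, f(12) = 1404, f(-12) = -1380; none is 0, so f has no rational root and is therefore irreducible over Q (a cubic with no linear factor over a field is irreducible). For an irreducible cubic, the Galois group is A_3 or S_3 according as the discriminant disc(f) = -4a^3 - 27b^2 = -4·(-28)^3 - 27·(12)^2 = 83920 is or is not a square in Q. Here disc(f) = 83920 is not a perfect square in Q, so the Galois group of f over Q is not contained in A_3 and must be all of S_3. The splitting field has degree |S_3| = 6 over Q, so [K : Q] = 6.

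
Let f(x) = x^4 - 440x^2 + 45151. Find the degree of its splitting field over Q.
[K : Q] = 4

Solving the quadratic in x^2: x^2 = (440 ± √(440^2 - 4·45151))/2 = (440 ± √12996)/2 = (440 ± 114)/2, giving x^2 = 163 or x^2 = 277. So f(x) = (x^2 - 163)(x^2 - 277) and the roots of f are ±√163, ±√277. Hence the splitting field is K = Q(√163, √277). Since 163 and 277 are distinct squarefree integers > 1, their product 45151 is not a perfect square, so √277 ∉ Q(√163). By the tower law [K:Q] = [Q(√163,√277):Q(√163)] · [Q(√163):Q] = 2 · 2 = 4.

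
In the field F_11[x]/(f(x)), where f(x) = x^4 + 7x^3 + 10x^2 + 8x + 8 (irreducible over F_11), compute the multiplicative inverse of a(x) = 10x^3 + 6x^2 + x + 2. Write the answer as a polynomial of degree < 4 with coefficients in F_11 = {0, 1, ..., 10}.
a(x)^(-1) ≡ 9x^3 + 10x^2 + 5x + 2 (mod f(x))

Since f is irreducible over F_11, F_11[x]/(f) is a field and a(x) ≠ 0 has an inverse. Apply the extended Euclidean algorithm to f(x) and a(x) in F_11[x]: f(x) = (10x + 9)·a(x) + (x^2 + x + 1);  a(x) = (10x + 7)·(x^2 + x + 1) + (6x + 6);  (x^2 + x + 1) = (2x)·(6x + 6) + (1). The last nonzero remainder is the constant 1 = gcd(f, a) in F_11. Back-substituting through the division chain expresses 1 = s(x)·a(x) + t(x)·f(x) with s(x) ≡ 9x^3 + 10x^2 + 5x + 2 (mod f), so a(x)^(-1) ≡ s(x) = 9x^3 + 10x^2 + 5x + 2 (mod f). Check: (10x^3 + 6x^2 + x + 2)·(9x^3 + 10x^2 + 5x + 2) = 2x^6 + 9x^4 + x^3 + 4x^2 + x + 4 ≡ 1 (mod x^4 + 7x^3 + 10x^2 + 8x + 8).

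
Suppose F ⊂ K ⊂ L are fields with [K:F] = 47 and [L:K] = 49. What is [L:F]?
[L:F] = 2303

The tower law says that for any tower of field extensions F ⊂ K ⊂ L with finite degrees, [L:F] = [L:K] · [K:F]. Here this gives [L:F] = 49 · 47 = 2303.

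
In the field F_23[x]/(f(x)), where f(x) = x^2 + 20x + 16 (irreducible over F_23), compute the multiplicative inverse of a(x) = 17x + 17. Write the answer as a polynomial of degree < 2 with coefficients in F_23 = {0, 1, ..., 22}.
a(x)^(-1) ≡ 14x + 13 (mod f(x))

Since f is irreducible over F_23, F_23[x]/(f) is a field and a(x) ≠ 0 has an inverse. Apply the extended Euclidean algorithm to f(x) and a(x) in F_23[x]: f(x) = (19x + 16)·a(x) + (20). The last nonzero remainder is the constant 20 = gcd(f, a) in F_23. Back-substituting through the division chain expresses 20 = s(x)·a(x) + t(x)·f(x) with s(x) ≡ 4x + 7 (mod f), so (4x + 7)·a(x) ≡ 20 (mod f). Multiplying by 20^(-1) ≡ 15 in F_23 gives a(x)^(-1) ≡ 15·(4x + 7) ≡ 14x + 13 (mod f). Check: (17x + 17)·(14x + 13) = 8x^2 + 22x + 14 ≡ 1 (mod x^2 + 20x + 16).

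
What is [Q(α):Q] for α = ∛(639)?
[Q(α):Q] = 3

The minimal polynomial of α is x^3 - 639, irreducible over Q since 639 is not a perfect cube (so x^3 - 639 has no rational root). Hence [Q(α):Q] = deg(m_α) = 3.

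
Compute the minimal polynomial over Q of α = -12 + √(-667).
m_α(x) = x^2 + 24x + 811

From α + 12 = √(-667), squaring gives (α + 12)^2 = -667, i.e. α^2 + 24α + 144 = -667, so α^2 + 24α + 811 = 0. The discriminant of x^2 + 24x + 811 is (24)^2 - 4·(811) = 576 - 3244 = -2668, and 4·(-667) is not a perfect square in Q since -667 is squarefree and ≠ 1. Hence x^2 + 24x + 811 is irreducible over Q and is the minimal polynomial of α.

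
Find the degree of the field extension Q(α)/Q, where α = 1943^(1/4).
[Q(α):Q] = 4

α is a root of x^4 - 1943. By Eisenstein's criterion at the prime p = 29 (which divides the constant term 1943 but p^2 = 841 does not, since 1943 is squarefree), x^4 - 1943 is irreducible over Q. Hence [Q(α):Q] = 4.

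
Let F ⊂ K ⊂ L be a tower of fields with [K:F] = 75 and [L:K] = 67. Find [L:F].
[L:F] = 5025

The tower law says that for any tower of field extensions F ⊂ K ⊂ L with finite degrees, [L:F] = [L:K] · [K:F]. Here this gives [L:F] = 67 · 75 = 5025.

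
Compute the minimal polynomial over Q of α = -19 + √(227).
m_α(x) = x^2 + 38x + 134

From α + 19 = √(227), squaring gives (α + 19)^2 = 227, i.e. α^2 + 38α + 361 = 227, so α^2 + 38α + 134 = 0. The discriminant of x^2 + 38x + 134 is (38)^2 - 4·(134) = 1444 - 536 = 908, and 4·(227) is not a perfect square in Q since 227 is squarefree and ≠ 1. Hence x^2 + 38x + 134 is irreducible over Q and is the minimal polynomial of α.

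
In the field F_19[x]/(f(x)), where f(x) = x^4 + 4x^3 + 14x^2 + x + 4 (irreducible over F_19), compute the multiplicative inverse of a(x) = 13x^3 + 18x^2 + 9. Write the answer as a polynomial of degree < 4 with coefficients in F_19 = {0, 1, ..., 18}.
a(x)^(-1) ≡ 10x^3 + 14x^2 + 12x + 6 (mod f(x))

Since f is irreducible over F_19, F_19[x]/(f) is a field and a(x) ≠ 0 has an inverse. Apply the extended Euclidean algorithm to f(x) and a(x) in F_19[x]: f(x) = (3x + 2)·a(x) + (16x^2 + 12x + 5);  a(x) = (2x + 2)·(16x^2 + 12x + 5) + (4x + 18);  (16x^2 + 12x + 5) = (4x + 4)·(4x + 18) + (9). The last nonzero remainder is the constant 9 = gcd(f, a) in F_19. Back-substituting through the division chain expresses 9 = s(x)·a(x) + t(x)·f(x) with s(x) ≡ 14x^3 + 12x^2 + 13x + 16 (mod f), so (14x^3 + 12x^2 + 13x + 16)·a(x) ≡ 9 (mod f). Multiplying by 9^(-1) ≡ 17 in F_19 gives a(x)^(-1) ≡ 17·(14x^3 + 12x^2 + 13x + 16) ≡ 10x^3 + 14x^2 + 12x + 6 (mod f). Check: (13x^3 + 18x^2 + 9)·(10x^3 + 14x^2 + 12x + 6) = 16x^6 + x^5 + 9x^4 + 4x^3 + 6x^2 + 13x + 16 ≡ 1 (mod x^4 + 4x^3 + 14x^2 + x + 4).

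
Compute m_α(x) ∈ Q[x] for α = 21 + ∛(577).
m_α(x) = x^3 - 63x^2 + 1323x - 9838

Set β = α - 21 = ∛(577), so β^3 = 577. Then (α - 21)^3 - 577 = 0, i.e. α is a root of g(x) = (x - 21)^3 - 577 = x^3 - 63x^2 + 1323x - 9838. Since g(x) = h(x - 21) where h(x) = x^3 - 577, and h is irreducible over Q (because 577 is not a perfect cube, so h has no rational root, and a monic cubic with no rational root is irreducible), g is also irreducible (irreducibility is preserved under the substitution x → x - 21). Hence m_α(x) = x^3 - 63x^2 + 1323x - 9838.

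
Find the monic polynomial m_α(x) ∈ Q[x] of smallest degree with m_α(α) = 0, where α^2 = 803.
m_α(x) = x^2 - 803

α satisfies α^2 - 803 = 0, so x^2 - 803 annihilates α. Since d = 803 is squarefree and ≠ 1, it is not a perfect square in Q, so x^2 - 803 has no rational root and is therefore irreducible over Q (a degree-2 polynomial over a field is irreducible iff it has no root). Hence m_α(x) = x^2 - 803.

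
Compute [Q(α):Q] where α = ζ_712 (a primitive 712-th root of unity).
[Q(α):Q] = 352

The minimal polynomial of ζ_712 over Q is the 712-th cyclotomic polynomial Φ_712(x), which is irreducible over Q and has degree φ(712) = 352. Hence [Q(α):Q] = φ(712) = 352.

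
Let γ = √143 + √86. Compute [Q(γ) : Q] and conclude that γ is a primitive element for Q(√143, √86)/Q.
[Q(γ) : Q] = 4 (equivalently, Q(γ) = Q(√143, √86))

Obviously Q(γ) ⊆ Q(√143, √86), and [Q(√143, √86):Q] = 4 (since 143, 86 are distinct squarefree integers > 1 with 12298 not a perfect square). To show equality we compute the minimal polynomial of γ. From γ = √143 + √86: γ^2 = 143 + 2√(12298) + 86 = 229 + 2√(12298), so γ^2 - 229 = 2√(12298); squaring, (γ^2 - 229)^2 = 4·12298, i.e. γ^4 - 458γ^2 + 52441 - 49192 = 0, i.e. γ^4 - 458γ^2 + 3249 = 0. So γ is a root of x^4 - 458x^2 + 3249. This polynomial is irreducible over Q: it has no rational root (each ±√143 ± √86 is irrational), and any factorization into two quadratics over Q would force √(12298) ∈ Q (pairing opposite roots) or √143, √86 ∈ Q (other pairings), all impossible. Hence [Q(γ):Q] = 4 = [Q(√143, √86):Q], so Q(γ) = Q(√143, √86).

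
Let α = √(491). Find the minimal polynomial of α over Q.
m_α(x) = x^2 - 491

α satisfies α^2 - 491 = 0, so x^2 - 491 annihilates α. Since d = 491 is squarefree and ≠ 1, it is not a perfect square in Q, so x^2 - 491 has no rational root and is therefore irreducible over Q (a degree-2 polynomial over a field is irreducible iff it has no root). Hence m_α(x) = x^2 - 491.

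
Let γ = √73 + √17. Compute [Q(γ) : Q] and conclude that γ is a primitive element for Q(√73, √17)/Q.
[Q(γ) : Q] = 4 (equivalently, Q(γ) = Q(√73, √17))

Obviously Q(γ) ⊆ Q(√73, √17), and [Q(√73, √17):Q] = 4 (since 73, 17 are distinct squarefree integers > 1 with 1241 not a perfect square). To show equality we compute the minimal polynomial of γ. From γ = √73 + √17: γ^2 = 73 + 2√(1241) + 17 = 90 + 2√(1241), so γ^2 - 90 = 2√(1241); squaring, (γ^2 - 90)^2 = 4·1241, i.e. γ^4 - 180γ^2 + 8100 - 4964 = 0, i.e. γ^4 - 180γ^2 + 3136 = 0. So γ is a root of x^4 - 180x^2 + 3136. This polynomial is irreducible over Q: it has no rational root (each ±√73 ± √17 is irrational), and any factorization into two quadratics over Q would force √(1241) ∈ Q (pairing opposite roots) or √73, √17 ∈ Q (other pairings), all impossible. Hence [Q(γ):Q] = 4 = [Q(√73, √17):Q], so Q(γ) = Q(√73, √17).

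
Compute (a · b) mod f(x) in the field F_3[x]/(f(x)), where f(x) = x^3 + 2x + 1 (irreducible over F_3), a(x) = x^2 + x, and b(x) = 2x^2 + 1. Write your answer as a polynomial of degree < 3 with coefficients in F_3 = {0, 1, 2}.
a · b ≡ x + 1 (mod f(x))

Multiply in F_3[x]: a(x)·b(x) = (x^2 + x)·(2x^2 + 1) = 2x^4 + 2x^3 + x^2 + x. This has degree ≥ 3, so divide by f(x) over F_3: 2x^4 + 2x^3 + x^2 + x = (2x + 2)·(x^3 + 2x + 1) + (x + 1). Hence a·b ≡ x + 1 (mod f). (F_3[x]/(f) is a field with 3^3 = 27 elements since f is irreducible of degree 3.)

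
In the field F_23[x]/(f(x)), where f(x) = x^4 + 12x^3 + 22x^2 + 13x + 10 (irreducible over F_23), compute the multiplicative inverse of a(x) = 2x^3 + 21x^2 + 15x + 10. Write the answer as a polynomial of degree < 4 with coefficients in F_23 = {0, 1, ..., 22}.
a(x)^(-1) ≡ 19x^2 + 13x + 22 (mod f(x))

Since f is irreducible over F_23, F_23[x]/(f) is a field and a(x) ≠ 0 has an inverse. Apply the extended Euclidean algorithm to f(x) and a(x) in F_23[x]: f(x) = (12x + 18)·a(x) + (16x^2 + 14x + 14);  a(x) = (3x + 3)·(16x^2 + 14x + 14) + (14). The last nonzero remainder is the constant 14 = gcd(f, a) in F_23. Back-substituting through the division chain expresses 14 = s(x)·a(x) + t(x)·f(x) with s(x) ≡ 13x^2 + 21x + 9 (mod f), so (13x^2 + 21x + 9)·a(x) ≡ 14 (mod f). Multiplying by 14^(-1) ≡ 5 in F_23 gives a(x)^(-1) ≡ 5·(13x^2 + 21x + 9) ≡ 19x^2 + 13x + 22 (mod f). Check: (2x^3 + 21x^2 + 15x + 10)·(19x^2 + 13x + 22) = 15x^5 + 11x^4 + 4x^3 + 19x^2 + 13 ≡ 1 (mod x^4 + 12x^3 + 22x^2 + 13x + 10).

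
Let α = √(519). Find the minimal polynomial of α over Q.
m_α(x) = x^2 - 519

α satisfies α^2 - 519 = 0, so x^2 - 519 annihilates α. Since d = 519 is squarefree and ≠ 1, it is not a perfect square in Q, so x^2 - 519 has no rational root and is therefore irreducible over Q (a degree-2 polynomial over a field is irreducible iff it has no root). Hence m_α(x) = x^2 - 519.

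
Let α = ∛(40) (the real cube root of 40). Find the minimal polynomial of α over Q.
m_α(x) = x^3 - 40

α satisfies α^3 = 40, so x^3 - 40 annihilates α. By the rational root test, a rational root p/q (in lowest terms) of x^3 - 40 would satisfy p^3 = 40 q^3, forcing q = 1 and p^3 = 40; but 40 is not a perfect cube, contradiction. A monic cubic over Q with no rational root is irreducible (any nontrivial factorization would include a linear factor). Hence x^3 - 40 is the minimal polynomial of α, and in particular [Q(α):Q] = 3.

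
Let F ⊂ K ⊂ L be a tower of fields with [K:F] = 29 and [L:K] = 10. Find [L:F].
[L:F] = 290

The tower law says that for any tower of field extensions F ⊂ K ⊂ L with finite degrees, [L:F] = [L:K] · [K:F]. Here this gives [L:F] = 10 · 29 = 290.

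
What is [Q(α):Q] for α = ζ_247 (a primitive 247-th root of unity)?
[Q(α):Q] = 216

The minimal polynomial of ζ_247 over Q is the 247-th cyclotomic polynomial Φ_247(x), which is irreducible over Q and has degree φ(247) = 216. Hence [Q(α):Q] = φ(247) = 216.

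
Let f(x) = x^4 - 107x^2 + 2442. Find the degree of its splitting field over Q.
[K : Q] = 4

Solving the quadratic in x^2: x^2 = (107 ± √(107^2 - 4·2442))/2 = (107 ± √1681)/2 = (107 ± 41)/2, giving x^2 = 74 or x^2 = 33. So f(x) = (x^2 - 74)(x^2 - 33) and the roots of f are ±√74, ±√33. Hence the splitting field is K = Q(√74, √33). Since 74 and 33 are distinct squarefree integers > 1, their product 2442 is not a perfect square, so √33 ∉ Q(√74). By the tower law [K:Q] = [Q(√74,√33):Q(√74)] · [Q(√74):Q] = 2 · 2 = 4.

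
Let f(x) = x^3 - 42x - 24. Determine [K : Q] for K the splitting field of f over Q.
[K : Q] = 6

By the rational root test, any rational root of the monic integer polynomial f(x) = x^3 - 42x - 24 must be an integer dividing the constant term -24, i.e. one of ±{1, 2, 3, 4, 6, 8, 12, 24}. Evaluating: f(1) = -65, f(-1) = 17, f(2) = -100, f(-2) = 52, f(3) = -123, f(-3) = 75, f(4) = -128, f(-4) = 80, f(6) = -60, f(-6) = 12, f(8) = 152, f(-8) = -200, f(12) = 1200, f(-12) = -1248, f(24) = 12792, f(-24) = -12840; none is 0, so f has no rational root and is therefore irreducible over Q (a cubic with no linear factor over a field is irreducible). For an irreducible cubic, the Galois group is A_3 or S_3 according as the discriminant disc(f) = -4a^3 - 27b^2 = -4·(-42)^3 - 27·(-24)^2 = 280800 is or is not a square in Q. Here disc(f) = 280800 is not a perfect square in Q, so the Galois group of f over Q is not contained in A_3 and must be all of S_3. The splitting field has degree |S_3| = 6 over Q, so [K : Q] = 6.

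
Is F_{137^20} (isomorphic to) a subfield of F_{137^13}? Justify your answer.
No: F_{137^20} is not a subfield of F_{137^13}

F_{p^m} embeds in F_{p^n} iff m | n. Here 20 ∤ 13 (since 13 = 0·20 + 13 with remainder 13 ≠ 0), so F_{137^20} is not a subfield of F_{137^13}. Equivalently: if it were, the tower law would give 20 = [F_{137^20}:F_137] dividing [F_{137^13}:F_137] = 13, contradiction.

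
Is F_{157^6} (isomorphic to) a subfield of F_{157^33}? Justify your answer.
No: F_{157^6} is not a subfield of F_{157^33}

F_{p^m} embeds in F_{p^n} iff m | n. Here 6 ∤ 33 (since 33 = 5·6 + 3 with remainder 3 ≠ 0), so F_{157^6} is not a subfield of F_{157^33}. Equivalently: if it were, the tower law would give 6 = [F_{157^6}:F_157] dividing [F_{157^33}:F_157] = 33, contradiction.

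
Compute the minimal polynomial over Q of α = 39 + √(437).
m_α(x) = x^2 - 78x + 1084

From α - 39 = √(437), squaring gives (α - 39)^2 = 437, i.e. α^2 - 78α + 1521 = 437, so α^2 - 78α + 1084 = 0. The discriminant of x^2 - 78x + 1084 is (-78)^2 - 4·(1084) = 6084 - 4336 = 1748, and 4·(437) is not a perfect square in Q since 437 is squarefree and ≠ 1. Hence x^2 - 78x + 1084 is irreducible over Q and is the minimal polynomial of α.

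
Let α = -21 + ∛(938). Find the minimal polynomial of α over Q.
m_α(x) = x^3 + 63x^2 + 1323x + 8323

Set β = α + 21 = ∛(938), so β^3 = 938. Then (α + 21)^3 - 938 = 0, i.e. α is a root of g(x) = (x + 21)^3 - 938 = x^3 + 63x^2 + 1323x + 8323. Since g(x) = h(x + 21) where h(x) = x^3 - 938, and h is irreducible over Q (because 938 is not a perfect cube, so h has no rational root, and a monic cubic with no rational root is irreducible), g is also irreducible (irreducibility is preserved under the substitution x → x + 21). Hence m_α(x) = x^3 + 63x^2 + 1323x + 8323.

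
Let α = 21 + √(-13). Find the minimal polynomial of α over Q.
m_α(x) = x^2 - 42x + 454

From α - 21 = √(-13), squaring gives (α - 21)^2 = -13, i.e. α^2 - 42α + 441 = -13, so α^2 - 42α + 454 = 0. The discriminant of x^2 - 42x + 454 is (-42)^2 - 4·(454) = 1764 - 1816 = -52, and 4·(-13) is not a perfect square in Q since -13 is squarefree and ≠ 1. Hence x^2 - 42x + 454 is irreducible over Q and is the minimal polynomial of α.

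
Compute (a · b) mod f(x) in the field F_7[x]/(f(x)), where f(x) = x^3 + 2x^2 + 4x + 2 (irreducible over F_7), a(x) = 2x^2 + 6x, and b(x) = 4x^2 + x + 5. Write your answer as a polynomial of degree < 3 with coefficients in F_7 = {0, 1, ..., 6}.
a · b ≡ 6x^2 + 2x + 1 (mod f(x))

Multiply in F_7[x]: a(x)·b(x) = (2x^2 + 6x)·(4x^2 + x + 5) = x^4 + 5x^3 + 2x^2 + 2x. This has degree ≥ 3, so divide by f(x) over F_7: x^4 + 5x^3 + 2x^2 + 2x = (x + 3)·(x^3 + 2x^2 + 4x + 2) + (6x^2 + 2x + 1). Hence a·b ≡ 6x^2 + 2x + 1 (mod f). (F_7[x]/(f) is a field with 7^3 = 343 elements since f is irreducible of degree 3.)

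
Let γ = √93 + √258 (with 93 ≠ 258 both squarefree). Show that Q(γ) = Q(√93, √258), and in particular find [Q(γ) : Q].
[Q(γ) : Q] = 4 (equivalently, Q(γ) = Q(√93, √258))

Obviously Q(γ) ⊆ Q(√93, √258), and [Q(√93, √258):Q] = 4 (since 93, 258 are distinct squarefree integers > 1 with 23994 not a perfect square). To show equality we compute the minimal polynomial of γ. From γ = √93 + √258: γ^2 = 93 + 2√(23994) + 258 = 351 + 2√(23994), so γ^2 - 351 = 2√(23994); squaring, (γ^2 - 351)^2 = 4·23994, i.e. γ^4 - 702γ^2 + 123201 - 95976 = 0, i.e. γ^4 - 702γ^2 + 27225 = 0. So γ is a root of x^4 - 702x^2 + 27225. This polynomial is irreducible over Q: it has no rational root (each ±√93 ± √258 is irrational), and any factorization into two quadratics over Q would force √(23994) ∈ Q (pairing opposite roots) or √93, √258 ∈ Q (other pairings), all impossible. Hence [Q(γ):Q] = 4 = [Q(√93, √258):Q], so Q(γ) = Q(√93, √258).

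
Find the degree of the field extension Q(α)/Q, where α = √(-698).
[Q(α):Q] = 2

[Q(α):Q] equals the degree of the minimal polynomial of α. Here α^2 = -698 and x^2 + 698 is irreducible (d = -698 is squarefree, ≠ 1, hence not a square), so deg(m_α) = 2. Thus [Q(α):Q] = 2.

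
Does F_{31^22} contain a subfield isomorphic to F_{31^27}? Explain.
No: F_{31^27} is not a subfield of F_{31^22}

F_{p^m} embeds in F_{p^n} iff m | n. Here 27 ∤ 22 (since 22 = 0·27 + 22 with remainder 22 ≠ 0), so F_{31^27} is not a subfield of F_{31^22}. Equivalently: if it were, the tower law would give 27 = [F_{31^27}:F_31] dividing [F_{31^22}:F_31] = 22, contradiction.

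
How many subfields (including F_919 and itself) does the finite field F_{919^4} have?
F_{919^4} has 3 subfields

The subfields of F_{p^n} are exactly the fields F_{p^d} for d | n (each is the fixed field of the unique index-d subgroup of Gal(F_{p^n}/F_p) ≅ Z/nZ). The divisors of n = 4 are {1, 2, 4}, giving 3 subfields: F_{919^1}, F_{919^2}, F_{919^4}.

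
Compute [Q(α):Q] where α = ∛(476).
[Q(α):Q] = 3

The minimal polynomial of α is x^3 - 476, irreducible over Q since 476 is not a perfect cube (so x^3 - 476 has no rational root). Hence [Q(α):Q] = deg(m_α) = 3.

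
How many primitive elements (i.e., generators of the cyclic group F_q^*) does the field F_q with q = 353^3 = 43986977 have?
There are φ(43986976) = 18938880 primitive elements

F_q^* is cyclic of order q - 1 = 43986976. A cyclic group of order m has exactly φ(m) generators. Here m = 43986976 = 2^5 · 11 · 19 · 6577, so the number of primitive elements is φ(43986976) = 18938880.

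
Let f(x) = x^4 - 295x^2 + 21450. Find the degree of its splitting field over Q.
[K : Q] = 4

Solving the quadratic in x^2: x^2 = (295 ± √(295^2 - 4·21450))/2 = (295 ± √1225)/2 = (295 ± 35)/2, giving x^2 = 165 or x^2 = 130. So f(x) = (x^2 - 165)(x^2 - 130) and the roots of f are ±√165, ±√130. Hence the splitting field is K = Q(√165, √130). Since 165 and 130 are distinct squarefree integers > 1, their product 21450 is not a perfect square, so √130 ∉ Q(√165). By the tower law [K:Q] = [Q(√165,√130):Q(√165)] · [Q(√165):Q] = 2 · 2 = 4.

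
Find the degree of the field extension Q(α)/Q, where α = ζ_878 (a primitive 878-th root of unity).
[Q(α):Q] = 438

The minimal polynomial of ζ_878 over Q is the 878-th cyclotomic polynomial Φ_878(x), which is irreducible over Q and has degree φ(878) = 438. Hence [Q(α):Q] = φ(878) = 438.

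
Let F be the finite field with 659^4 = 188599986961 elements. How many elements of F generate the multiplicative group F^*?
There are φ(188599986960) = 35271475200 primitive elements

F_q^* is cyclic of order q - 1 = 188599986960. A cyclic group of order m has exactly φ(m) generators. Here m = 188599986960 = 2^4 · 3 · 5 · 7 · 11 · 17 · 47 · 53 · 241, so the number of primitive elements is φ(188599986960) = 35271475200.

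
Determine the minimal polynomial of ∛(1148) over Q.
m_α(x) = x^3 - 1148

α satisfies α^3 = 1148, so x^3 - 1148 annihilates α. By the rational root test, a rational root p/q (in lowest terms) of x^3 - 1148 would satisfy p^3 = 1148 q^3, forcing q = 1 and p^3 = 1148; but 1148 is not a perfect cube, contradiction. A monic cubic over Q with no rational root is irreducible (any nontrivial factorization would include a linear factor). Hence x^3 - 1148 is the minimal polynomial of α, and in particular [Q(α):Q] = 3.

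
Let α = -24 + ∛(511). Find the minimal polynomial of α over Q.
m_α(x) = x^3 + 72x^2 + 1728x + 13313

Set β = α + 24 = ∛(511), so β^3 = 511. Then (α + 24)^3 - 511 = 0, i.e. α is a root of g(x) = (x + 24)^3 - 511 = x^3 + 72x^2 + 1728x + 13313. Since g(x) = h(x + 24) where h(x) = x^3 - 511, and h is irreducible over Q (because 511 is not a perfect cube, so h has no rational root, and a monic cubic with no rational root is irreducible), g is also irreducible (irreducibility is preserved under the substitution x → x + 24). Hence m_α(x) = x^3 + 72x^2 + 1728x + 13313.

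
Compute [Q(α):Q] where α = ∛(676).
[Q(α):Q] = 3

The minimal polynomial of α is x^3 - 676, irreducible over Q since 676 is not a perfect cube (so x^3 - 676 has no rational root). Hence [Q(α):Q] = deg(m_α) = 3.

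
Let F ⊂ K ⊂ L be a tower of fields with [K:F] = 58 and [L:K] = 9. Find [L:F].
[L:F] = 522

The tower law says that for any tower of field extensions F ⊂ K ⊂ L with finite degrees, [L:F] = [L:K] · [K:F]. Here this gives [L:F] = 9 · 58 = 522.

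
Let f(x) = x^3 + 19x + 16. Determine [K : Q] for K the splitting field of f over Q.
[K : Q] = 6

By the rational root test, any rational root of the monic integer polynomial f(x) = x^3 + 19x + 16 must be an integer dividing the constant term 16, i.e. one of ±{1, 2, 4, 8, 16}. Evaluating: f(1) = 36, f(-1) = -4, f(2) = 62, f(-2) = -30, f(4) = 156, f(-4) = -124, f(8) = 680, f(-8) = -648, f(16) = 4416, f(-16) = -4384; none is 0, so f has no rational root and is therefore irreducible over Q (a cubic with no linear factor over a field is irreducible). For an irreducible cubic, the Galois group is A_3 or S_3 according as the discriminant disc(f) = -4a^3 - 27b^2 = -4·(19)^3 - 27·(16)^2 = -34348 is or is not a square in Q. Here disc(f) = -34348 is not a perfect square in Q, so the Galois group of f over Q is not contained in A_3 and must be all of S_3. The splitting field has degree |S_3| = 6 over Q, so [K : Q] = 6.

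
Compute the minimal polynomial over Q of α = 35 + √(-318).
m_α(x) = x^2 - 70x + 1543

From α - 35 = √(-318), squaring gives (α - 35)^2 = -318, i.e. α^2 - 70α + 1225 = -318, so α^2 - 70α + 1543 = 0. The discriminant of x^2 - 70x + 1543 is (-70)^2 - 4·(1543) = 4900 - 6172 = -1272, and 4·(-318) is not a perfect square in Q since -318 is squarefree and ≠ 1. Hence x^2 - 70x + 1543 is irreducible over Q and is the minimal polynomial of α.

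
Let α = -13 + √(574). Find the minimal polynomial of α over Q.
m_α(x) = x^2 + 26x - 405

From α + 13 = √(574), squaring gives (α + 13)^2 = 574, i.e. α^2 + 26α + 169 = 574, so α^2 + 26α - 405 = 0. The discriminant of x^2 + 26x - 405 is (26)^2 - 4·(-405) = 676 + 1620 = 2296, and 4·(574) is not a perfect square in Q since 574 is squarefree and ≠ 1. Hence x^2 + 26x - 405 is irreducible over Q and is the minimal polynomial of α.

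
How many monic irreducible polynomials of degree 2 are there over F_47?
There are 1081 monic irreducible polynomials of degree 2 over F_47

Each element of F_{47^2} that lies in no proper subfield is a root of exactly one monic irreducible of degree 2 over F_47, and each such polynomial has 2 distinct roots in F_{47^2}. By Möbius inversion the count is N_47(2) = (1/2) Σ_{d|2} μ(2/d) · 47^d = (1/2)(μ(2)·47^1 + μ(1)·47^2) = 2162/2 = 1081.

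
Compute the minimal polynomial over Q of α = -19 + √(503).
m_α(x) = x^2 + 38x - 142

From α + 19 = √(503), squaring gives (α + 19)^2 = 503, i.e. α^2 + 38α + 361 = 503, so α^2 + 38α - 142 = 0. The discriminant of x^2 + 38x - 142 is (38)^2 - 4·(-142) = 1444 + 568 = 2012, and 4·(503) is not a perfect square in Q since 503 is squarefree and ≠ 1. Hence x^2 + 38x - 142 is irreducible over Q and is the minimal polynomial of α.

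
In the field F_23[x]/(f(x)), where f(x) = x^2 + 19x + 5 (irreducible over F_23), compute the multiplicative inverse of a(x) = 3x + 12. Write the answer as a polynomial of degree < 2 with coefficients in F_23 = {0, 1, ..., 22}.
a(x)^(-1) ≡ 6x + 21 (mod f(x))

Since f is irreducible over F_23, F_23[x]/(f) is a field and a(x) ≠ 0 has an inverse. Apply the extended Euclidean algorithm to f(x) and a(x) in F_23[x]: f(x) = (8x + 5)·a(x) + (14). The last nonzero remainder is the constant 14 = gcd(f, a) in F_23. Back-substituting through the division chain expresses 14 = s(x)·a(x) + t(x)·f(x) with s(x) ≡ 15x + 18 (mod f), so (15x + 18)·a(x) ≡ 14 (mod f). Multiplying by 14^(-1) ≡ 5 in F_23 gives a(x)^(-1) ≡ 5·(15x + 18) ≡ 6x + 21 (mod f). Check: (3x + 12)·(6x + 21) = 18x^2 + 20x + 22 ≡ 1 (mod x^2 + 19x + 5).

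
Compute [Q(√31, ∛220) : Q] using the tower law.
[Q(√31, ∛220) : Q] = 6

Let L = Q(√31, ∛220). Since Q(√31) ⊂ L and [Q(√31):Q] = 2, the tower law gives 2 | [L:Q]. Likewise Q(∛220) ⊂ L with [Q(∛220):Q] = 3 (because 220 is not a perfect cube), so 3 | [L:Q]. As gcd(2,3) = 1, [L:Q] is divisible by 6. Conversely L is generated over Q by √31 and ∛220, so [L:Q] ≤ 2·3 = 6. Therefore [Q(√31, ∛220) : Q] = 6.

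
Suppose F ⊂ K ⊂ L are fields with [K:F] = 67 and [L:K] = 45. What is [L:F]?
[L:F] = 3015

The tower law says that for any tower of field extensions F ⊂ K ⊂ L with finite degrees, [L:F] = [L:K] · [K:F]. Here this gives [L:F] = 45 · 67 = 3015.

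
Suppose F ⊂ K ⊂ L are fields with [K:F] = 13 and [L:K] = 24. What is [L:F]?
[L:F] = 312

The tower law says that for any tower of field extensions F ⊂ K ⊂ L with finite degrees, [L:F] = [L:K] · [K:F]. Here this gives [L:F] = 24 · 13 = 312.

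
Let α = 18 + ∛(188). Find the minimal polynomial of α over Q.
m_α(x) = x^3 - 54x^2 + 972x - 6020

Set β = α - 18 = ∛(188), so β^3 = 188. Then (α - 18)^3 - 188 = 0, i.e. α is a root of g(x) = (x - 18)^3 - 188 = x^3 - 54x^2 + 972x - 6020. Since g(x) = h(x - 18) where h(x) = x^3 - 188, and h is irreducible over Q (because 188 is not a perfect cube, so h has no rational root, and a monic cubic with no rational root is irreducible), g is also irreducible (irreducibility is preserved under the substitution x → x - 18). Hence m_α(x) = x^3 - 54x^2 + 972x - 6020.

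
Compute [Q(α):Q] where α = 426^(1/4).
[Q(α):Q] = 4

α is a root of x^4 - 426. By Eisenstein's criterion at the prime p = 2 (which divides the constant term 426 but p^2 = 4 does not, since 426 is squarefree), x^4 - 426 is irreducible over Q. Hence [Q(α):Q] = 4.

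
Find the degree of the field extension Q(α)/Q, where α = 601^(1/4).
[Q(α):Q] = 4

α is a root of x^4 - 601. By Eisenstein's criterion at the prime p = 601 (which divides the constant term 601 but p^2 = 361201 does not, since 601 is squarefree), x^4 - 601 is irreducible over Q. Hence [Q(α):Q] = 4.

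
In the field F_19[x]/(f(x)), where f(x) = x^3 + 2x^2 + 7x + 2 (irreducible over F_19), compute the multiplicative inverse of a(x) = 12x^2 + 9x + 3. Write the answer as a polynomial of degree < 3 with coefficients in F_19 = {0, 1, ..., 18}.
a(x)^(-1) ≡ 10x^2 + 3x + 13 (mod f(x))

Since f is irreducible over F_19, F_19[x]/(f) is a field and a(x) ≠ 0 has an inverse. Apply the extended Euclidean algorithm to f(x) and a(x) in F_19[x]: f(x) = (8x + 10)·a(x) + (7x + 10);  a(x) = (18x)·(7x + 10) + (3). The last nonzero remainder is the constant 3 = gcd(f, a) in F_19. Back-substituting through the division chain expresses 3 = s(x)·a(x) + t(x)·f(x) with s(x) ≡ 11x^2 + 9x + 1 (mod f), so (11x^2 + 9x + 1)·a(x) ≡ 3 (mod f). Multiplying by 3^(-1) ≡ 13 in F_19 gives a(x)^(-1) ≡ 13·(11x^2 + 9x + 1) ≡ 10x^2 + 3x + 13 (mod f). Check: (12x^2 + 9x + 3)·(10x^2 + 3x + 13) = 6x^4 + 12x^3 + 4x^2 + 12x + 1 ≡ 1 (mod x^3 + 2x^2 + 7x + 2).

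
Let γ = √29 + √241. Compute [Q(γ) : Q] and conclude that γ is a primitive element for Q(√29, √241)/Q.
[Q(γ) : Q] = 4 (equivalently, Q(γ) = Q(√29, √241))

Obviously Q(γ) ⊆ Q(√29, √241), and [Q(√29, √241):Q] = 4 (since 29, 241 are distinct squarefree integers > 1 with 6989 not a perfect square). To show equality we compute the minimal polynomial of γ. From γ = √29 + √241: γ^2 = 29 + 2√(6989) + 241 = 270 + 2√(6989), so γ^2 - 270 = 2√(6989); squaring, (γ^2 - 270)^2 = 4·6989, i.e. γ^4 - 540γ^2 + 72900 - 27956 = 0, i.e. γ^4 - 540γ^2 + 44944 = 0. So γ is a root of x^4 - 540x^2 + 44944. This polynomial is irreducible over Q: it has no rational root (each ±√29 ± √241 is irrational), and any factorization into two quadratics over Q would force √(6989) ∈ Q (pairing opposite roots) or √29, √241 ∈ Q (other pairings), all impossible. Hence [Q(γ):Q] = 4 = [Q(√29, √241):Q], so Q(γ) = Q(√29, √241).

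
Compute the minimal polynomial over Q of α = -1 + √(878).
m_α(x) = x^2 + 2x - 877

From α + 1 = √(878), squaring gives (α + 1)^2 = 878, i.e. α^2 + 2α + 1 = 878, so α^2 + 2α - 877 = 0. The discriminant of x^2 + 2x - 877 is (2)^2 - 4·(-877) = 4 + 3508 = 3512, and 4·(878) is not a perfect square in Q since 878 is squarefree and ≠ 1. Hence x^2 + 2x - 877 is irreducible over Q and is the minimal polynomial of α.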